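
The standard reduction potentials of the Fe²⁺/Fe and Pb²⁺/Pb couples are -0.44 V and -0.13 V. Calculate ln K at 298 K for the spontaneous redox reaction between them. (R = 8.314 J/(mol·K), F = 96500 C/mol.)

E°_cell = -0.13 − (-0.44) = 0.31 V, with n = 2 electrons transferred.
At equilibrium E = 0, so the Nernst equation gives ln K = nFE°/RT = (2)(96500)(0.31)/((8.314)(298)) = 24.15.

ln K = 24.1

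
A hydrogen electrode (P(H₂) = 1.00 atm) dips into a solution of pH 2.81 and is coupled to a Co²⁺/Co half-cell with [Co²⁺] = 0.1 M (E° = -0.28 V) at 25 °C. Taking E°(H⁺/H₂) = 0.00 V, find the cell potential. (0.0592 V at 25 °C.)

The hydrogen couple is the cathode, so E°_cell = 0.28 V; n = 2.
[H⁺] = 10^(−2.81) = 0.0015 M, and Q = [Co²⁺]·P(H₂) / [H⁺]^2 = 4.17 × 10^4.
E = E° − (0.0592/2) log Q = 0.28 − (0.0592/2)(4.620) = 0.143 V.

0.14 V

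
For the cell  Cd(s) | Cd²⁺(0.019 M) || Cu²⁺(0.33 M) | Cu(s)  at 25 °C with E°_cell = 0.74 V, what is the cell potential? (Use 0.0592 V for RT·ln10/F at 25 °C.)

0.777 V

Balancing electrons gives n = 2; the reaction quotient is Q = [Cd²⁺]/[Cu²⁺] = 0.0576.
At 25 °C, E = E° − (0.0592/n) log Q = 0.74 − (0.0592/2)(-1.240) = 0.740 + 0.037 = 0.777 V.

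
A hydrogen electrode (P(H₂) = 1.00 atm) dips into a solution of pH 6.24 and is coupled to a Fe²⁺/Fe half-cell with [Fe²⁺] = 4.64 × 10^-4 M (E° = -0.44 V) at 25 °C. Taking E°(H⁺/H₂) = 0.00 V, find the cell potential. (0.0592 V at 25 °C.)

The hydrogen couple is the cathode, so E°_cell = 0.44 V; n = 2.
[H⁺] = 10^(−6.24) = 5.8 × 10^-7 M, and Q = [Fe²⁺]·P(H₂) / [H⁺]^2 = 1.4 × 10^9.
E = E° − (0.0592/2) log Q = 0.44 − (0.0592/2)(9.147) = 0.169 V.

0.17 V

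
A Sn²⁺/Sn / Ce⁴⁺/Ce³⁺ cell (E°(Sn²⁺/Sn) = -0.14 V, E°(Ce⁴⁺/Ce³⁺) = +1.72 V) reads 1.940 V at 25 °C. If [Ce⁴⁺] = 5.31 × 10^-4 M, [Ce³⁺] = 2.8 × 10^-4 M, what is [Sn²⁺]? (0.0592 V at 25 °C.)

0.0071 M

From the Nernst equation, log Q = n(E° − E)/0.0592 = 2(1.86 − 1.940)/0.0592 = -2.703, so Q = 0.00198.
With Q = [Sn²⁺]·[Ce³⁺]^2/[Ce⁴⁺]^2 and the known concentrations, [Sn²⁺] in the numerator gives [Sn²⁺] = 0.0071 M.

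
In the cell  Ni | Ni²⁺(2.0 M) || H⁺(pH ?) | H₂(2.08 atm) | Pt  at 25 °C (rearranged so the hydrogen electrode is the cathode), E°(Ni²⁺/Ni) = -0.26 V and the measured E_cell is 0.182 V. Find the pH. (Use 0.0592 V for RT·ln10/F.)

pH = 1.01

E°_cell = 0.26 V and n = 2.
log Q = n(E° − E)/0.0592 = 2×(0.26 − 0.182)/0.0592 = 2.635.
With Q = [Ni²⁺]·P(H₂) / [H⁺]^2, solving for [H⁺] gives log[H⁺] = -1.008, so pH = 1.01.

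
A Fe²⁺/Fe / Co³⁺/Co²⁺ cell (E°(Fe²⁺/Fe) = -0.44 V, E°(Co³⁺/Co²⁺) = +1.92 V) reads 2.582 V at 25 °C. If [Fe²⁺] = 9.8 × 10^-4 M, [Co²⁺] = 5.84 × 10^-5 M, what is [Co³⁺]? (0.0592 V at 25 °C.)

0.01 M

From the Nernst equation, log Q = n(E° − E)/0.0592 = 2(2.36 − 2.582)/0.0592 = -7.500, so Q = 3.16 × 10^-8.
With Q = [Fe²⁺]·[Co²⁺]^2/[Co³⁺]^2 and the known concentrations, [Co³⁺]^2 in the denominator gives [Co³⁺] = 0.01 M.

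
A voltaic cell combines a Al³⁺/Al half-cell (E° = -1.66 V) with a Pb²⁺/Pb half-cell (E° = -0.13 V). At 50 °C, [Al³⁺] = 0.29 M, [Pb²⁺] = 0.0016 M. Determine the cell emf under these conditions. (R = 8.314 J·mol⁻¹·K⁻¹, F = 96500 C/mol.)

The Pb²⁺/Pb couple has the higher reduction potential and acts as the cathode, so E°_cell = -0.13 − (-1.66) = 1.53 V.
Balancing electrons gives n = 6; the reaction quotient is Q = [Al³⁺]^2/[Pb²⁺]^3 = 2.05 × 10^7.
E = E° − (RT/nF) ln Q = 1.53 − (8.314×323)/(6×96500) × (16.838) = 1.530 − 0.078 = 1.452 V.

1.45 V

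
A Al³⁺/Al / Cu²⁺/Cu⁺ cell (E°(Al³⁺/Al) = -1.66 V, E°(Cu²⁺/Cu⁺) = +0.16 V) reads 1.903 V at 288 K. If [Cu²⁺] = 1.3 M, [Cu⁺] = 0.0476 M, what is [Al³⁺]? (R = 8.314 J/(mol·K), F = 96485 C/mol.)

From the Nernst equation, ln Q = nF(E° − E)/RT = 3×96485×(1.82 − 1.903)/(8.314×288) = -10.034, so Q = 4.39 × 10^-5.
With Q = [Al³⁺]·[Cu⁺]^3/[Cu²⁺]^3 and the known concentrations, [Al³⁺] in the numerator gives [Al³⁺] = 0.89 M.

0.89 M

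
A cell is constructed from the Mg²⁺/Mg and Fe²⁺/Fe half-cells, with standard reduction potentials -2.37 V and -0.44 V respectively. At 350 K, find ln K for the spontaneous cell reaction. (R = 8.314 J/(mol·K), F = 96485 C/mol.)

ln K = 128.0

E°_cell = -0.44 − (-2.37) = 1.93 V, with n = 2 electrons transferred.
At equilibrium E = 0, so the Nernst equation gives ln K = nFE°/RT = (2)(96485)(1.93)/((8.314)(350)) = 127.99.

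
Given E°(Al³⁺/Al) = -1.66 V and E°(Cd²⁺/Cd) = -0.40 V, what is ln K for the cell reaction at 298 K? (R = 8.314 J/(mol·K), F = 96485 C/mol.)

E°_cell = -0.40 − (-1.66) = 1.26 V, with n = 6 electrons transferred.
At equilibrium E = 0, so the Nernst equation gives ln K = nFE°/RT = (6)(96485)(1.26)/((8.314)(298)) = 294.41.

ln K = 294.4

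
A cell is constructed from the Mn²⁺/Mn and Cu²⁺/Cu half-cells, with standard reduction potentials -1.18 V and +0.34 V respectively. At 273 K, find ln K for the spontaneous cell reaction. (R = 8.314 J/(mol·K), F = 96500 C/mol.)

ln K = 129.2

E°_cell = +0.34 − (-1.18) = 1.52 V, with n = 2 electrons transferred.
At equilibrium E = 0, so the Nernst equation gives ln K = nFE°/RT = (2)(96500)(1.52)/((8.314)(273)) = 129.25.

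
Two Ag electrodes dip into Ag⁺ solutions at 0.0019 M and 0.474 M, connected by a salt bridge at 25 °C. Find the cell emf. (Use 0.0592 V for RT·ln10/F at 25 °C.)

Both half-cells are Ag⁺/Ag, so E°_cell = 0. The concentrated side is the cathode; the cell reaction moves Ag⁺ from high to low concentration with n = 1.
Q = [Ag⁺]_dilute/[Ag⁺]_conc = 0.0019/0.474 = 0.00401.
E = 0 − (0.0592/1) log Q = −(0.0592/1)(-2.397) = 0.1419 V.

0.14 V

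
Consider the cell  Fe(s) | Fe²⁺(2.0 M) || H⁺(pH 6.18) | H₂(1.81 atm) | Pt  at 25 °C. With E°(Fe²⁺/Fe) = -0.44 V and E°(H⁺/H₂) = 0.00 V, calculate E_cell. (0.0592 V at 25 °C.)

0.058 V

The hydrogen couple is the cathode, so E°_cell = 0.44 V; n = 2.
[H⁺] = 10^(−6.18) = 6.6 × 10^-7 M, and Q = [Fe²⁺]·P(H₂) / [H⁺]^2 = 8.29 × 10^12.
E = E° − (0.0592/2) log Q = 0.44 − (0.0592/2)(12.919) = 0.058 V.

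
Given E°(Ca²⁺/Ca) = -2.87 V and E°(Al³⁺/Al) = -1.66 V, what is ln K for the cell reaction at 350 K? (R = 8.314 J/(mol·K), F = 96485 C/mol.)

E°_cell = -1.66 − (-2.87) = 1.21 V, with n = 6 electrons transferred.
At equilibrium E = 0, so the Nernst equation gives ln K = nFE°/RT = (6)(96485)(1.21)/((8.314)(350)) = 240.72.

ln K = 240.7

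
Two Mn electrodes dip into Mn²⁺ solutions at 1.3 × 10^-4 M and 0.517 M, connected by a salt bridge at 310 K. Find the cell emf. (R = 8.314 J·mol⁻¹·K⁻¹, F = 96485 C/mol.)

Both half-cells are Mn²⁺/Mn, so E°_cell = 0. The concentrated side is the cathode; the cell reaction moves Mn²⁺ from high to low concentration with n = 2.
Q = [Mn²⁺]_dilute/[Mn²⁺]_conc = 1.3 × 10^-4/0.517 = 2.51 × 10^-4.
E = 0 − (RT/nF) ln Q = −((8.314×310)/(2×96485))(-8.288) = 0.1107 V.

0.11 V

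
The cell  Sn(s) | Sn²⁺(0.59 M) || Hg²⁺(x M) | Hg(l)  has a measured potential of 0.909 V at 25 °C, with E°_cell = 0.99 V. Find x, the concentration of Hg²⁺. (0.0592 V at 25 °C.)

0.0011 M

From the Nernst equation, log Q = n(E° − E)/0.0592 = 2(0.99 − 0.909)/0.0592 = 2.736, so Q = 545.
With Q = [Sn²⁺]/[Hg²⁺] and the known concentrations, [Hg²⁺] in the denominator gives [Hg²⁺] = 0.0011 M.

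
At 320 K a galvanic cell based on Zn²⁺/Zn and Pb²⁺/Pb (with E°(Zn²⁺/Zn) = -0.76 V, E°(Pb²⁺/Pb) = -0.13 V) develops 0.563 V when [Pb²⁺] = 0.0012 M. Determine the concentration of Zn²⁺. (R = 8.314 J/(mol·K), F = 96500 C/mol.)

0.15 M

From the Nernst equation, ln Q = nF(E° − E)/RT = 2×96500×(0.63 − 0.563)/(8.314×320) = 4.860, so Q = 129.
With Q = [Zn²⁺]/[Pb²⁺] and the known concentrations, [Zn²⁺] in the numerator gives [Zn²⁺] = 0.15 M.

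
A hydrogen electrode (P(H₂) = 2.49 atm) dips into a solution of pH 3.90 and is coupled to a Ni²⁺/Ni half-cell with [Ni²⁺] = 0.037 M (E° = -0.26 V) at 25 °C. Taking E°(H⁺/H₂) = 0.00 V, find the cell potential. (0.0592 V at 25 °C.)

0.060 V

The hydrogen couple is the cathode, so E°_cell = 0.26 V; n = 2.
[H⁺] = 10^(−3.90) = 1.3 × 10^-4 M, and Q = [Ni²⁺]·P(H₂) / [H⁺]^2 = 5.81 × 10^6.
E = E° − (0.0592/2) log Q = 0.26 − (0.0592/2)(6.764) = 0.060 V.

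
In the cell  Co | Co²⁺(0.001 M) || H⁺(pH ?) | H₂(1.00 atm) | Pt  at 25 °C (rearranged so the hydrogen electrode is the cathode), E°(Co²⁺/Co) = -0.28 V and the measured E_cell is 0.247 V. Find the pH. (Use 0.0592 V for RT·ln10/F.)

E°_cell = 0.28 V and n = 2.
log Q = n(E° − E)/0.0592 = 2×(0.28 − 0.247)/0.0592 = 1.115.
With Q = [Co²⁺]·P(H₂) / [H⁺]^2, solving for [H⁺] gives log[H⁺] = -2.057, so pH = 2.06.

pH = 2.06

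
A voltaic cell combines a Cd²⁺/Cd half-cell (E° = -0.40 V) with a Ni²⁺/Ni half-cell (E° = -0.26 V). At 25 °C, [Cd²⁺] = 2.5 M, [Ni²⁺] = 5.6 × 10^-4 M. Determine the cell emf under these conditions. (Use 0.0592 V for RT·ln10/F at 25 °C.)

The Ni²⁺/Ni couple has the higher reduction potential and acts as the cathode, so E°_cell = -0.26 − (-0.40) = 0.14 V.
Balancing electrons gives n = 2; the reaction quotient is Q = [Cd²⁺]/[Ni²⁺] = 4460.
At 25 °C, E = E° − (0.0592/n) log Q = 0.14 − (0.0592/2)(3.650) = 0.140 − 0.108 = 0.032 V.

0.032 V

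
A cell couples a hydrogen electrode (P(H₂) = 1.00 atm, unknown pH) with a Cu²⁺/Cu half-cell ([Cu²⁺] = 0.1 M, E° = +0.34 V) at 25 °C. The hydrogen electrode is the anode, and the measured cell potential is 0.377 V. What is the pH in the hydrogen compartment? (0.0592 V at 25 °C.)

pH = 1.12

E°_cell = 0.34 V and n = 2.
log Q = n(E° − E)/0.0592 = 2×(0.34 − 0.377)/0.0592 = -1.250.
With Q = [H⁺]^2 / ([Cu²⁺]·P(H₂)), solving for [H⁺] gives log[H⁺] = -1.125, so pH = 1.12.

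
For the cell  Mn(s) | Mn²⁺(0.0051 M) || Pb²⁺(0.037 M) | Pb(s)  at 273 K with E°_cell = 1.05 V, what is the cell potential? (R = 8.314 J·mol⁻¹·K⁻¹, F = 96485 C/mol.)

Balancing electrons gives n = 2; the reaction quotient is Q = [Mn²⁺]/[Pb²⁺] = 0.138.
E = E° − (RT/nF) ln Q = 1.05 − (8.314×273)/(2×96485) × (-1.982) = 1.050 + 0.023 = 1.073 V.

1.07 V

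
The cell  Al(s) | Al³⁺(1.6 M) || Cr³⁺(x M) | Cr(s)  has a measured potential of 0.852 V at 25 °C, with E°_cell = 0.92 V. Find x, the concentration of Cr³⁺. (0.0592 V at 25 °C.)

5.7 × 10^-4 M

From the Nernst equation, log Q = n(E° − E)/0.0592 = 3(0.92 − 0.852)/0.0592 = 3.446, so Q = 2790.
With Q = [Al³⁺]/[Cr³⁺] and the known concentrations, [Cr³⁺] in the denominator gives [Cr³⁺] = 5.7 × 10^-4 M.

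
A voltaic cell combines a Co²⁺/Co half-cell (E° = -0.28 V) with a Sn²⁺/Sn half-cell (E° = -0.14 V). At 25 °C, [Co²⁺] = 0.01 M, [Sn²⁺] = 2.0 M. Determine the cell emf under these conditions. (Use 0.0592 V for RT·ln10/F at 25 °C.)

The Sn²⁺/Sn couple has the higher reduction potential and acts as the cathode, so E°_cell = -0.14 − (-0.28) = 0.14 V.
Balancing electrons gives n = 2; the reaction quotient is Q = [Co²⁺]/[Sn²⁺] = 0.00500.
At 25 °C, E = E° − (0.0592/n) log Q = 0.14 − (0.0592/2)(-2.301) = 0.140 + 0.068 = 0.208 V.

0.208 V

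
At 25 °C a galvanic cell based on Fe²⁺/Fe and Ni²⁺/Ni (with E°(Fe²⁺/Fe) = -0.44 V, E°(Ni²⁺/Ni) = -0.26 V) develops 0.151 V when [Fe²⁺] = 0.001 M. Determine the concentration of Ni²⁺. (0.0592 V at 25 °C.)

1 × 10^-4 M

From the Nernst equation, log Q = n(E° − E)/0.0592 = 2(0.18 − 0.151)/0.0592 = 0.980, so Q = 9.54.
With Q = [Fe²⁺]/[Ni²⁺] and the known concentrations, [Ni²⁺] in the denominator gives [Ni²⁺] = 1 × 10^-4 M.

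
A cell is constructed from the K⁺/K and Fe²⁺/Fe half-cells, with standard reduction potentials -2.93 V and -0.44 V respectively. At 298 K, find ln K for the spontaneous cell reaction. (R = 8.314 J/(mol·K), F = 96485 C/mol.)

ln K = 193.9

E°_cell = -0.44 − (-2.93) = 2.49 V, with n = 2 electrons transferred.
At equilibrium E = 0, so the Nernst equation gives ln K = nFE°/RT = (2)(96485)(2.49)/((8.314)(298)) = 193.94.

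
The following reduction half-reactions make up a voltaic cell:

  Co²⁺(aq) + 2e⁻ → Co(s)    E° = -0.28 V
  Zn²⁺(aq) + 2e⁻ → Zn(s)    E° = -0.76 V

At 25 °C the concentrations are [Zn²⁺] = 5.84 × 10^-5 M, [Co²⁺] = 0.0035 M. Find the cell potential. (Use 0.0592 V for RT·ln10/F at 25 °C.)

0.533 V

The Co²⁺/Co couple has the higher reduction potential and acts as the cathode, so E°_cell = -0.28 − (-0.76) = 0.48 V.
Balancing electrons gives n = 2; the reaction quotient is Q = [Zn²⁺]/[Co²⁺] = 0.0167.
At 25 °C, E = E° − (0.0592/n) log Q = 0.48 − (0.0592/2)(-1.778) = 0.480 + 0.053 = 0.533 V.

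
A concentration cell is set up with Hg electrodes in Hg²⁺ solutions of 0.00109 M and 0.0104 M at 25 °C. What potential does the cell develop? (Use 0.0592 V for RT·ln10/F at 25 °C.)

Both half-cells are Hg²⁺/Hg, so E°_cell = 0. The concentrated side is the cathode; the cell reaction moves Hg²⁺ from high to low concentration with n = 2.
Q = [Hg²⁺]_dilute/[Hg²⁺]_conc = 0.00109/0.0104 = 0.105.
E = 0 − (0.0592/2) log Q = −(0.0592/2)(-0.980) = 0.0290 V.

0.029 V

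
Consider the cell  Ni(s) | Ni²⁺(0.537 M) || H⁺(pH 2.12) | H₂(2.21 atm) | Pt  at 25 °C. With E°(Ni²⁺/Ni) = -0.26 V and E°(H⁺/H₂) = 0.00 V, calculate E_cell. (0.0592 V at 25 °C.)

0.13 V

The hydrogen couple is the cathode, so E°_cell = 0.26 V; n = 2.
[H⁺] = 10^(−2.12) = 0.0076 M, and Q = [Ni²⁺]·P(H₂) / [H⁺]^2 = 2.06 × 10^4.
E = E° − (0.0592/2) log Q = 0.26 − (0.0592/2)(4.314) = 0.132 V.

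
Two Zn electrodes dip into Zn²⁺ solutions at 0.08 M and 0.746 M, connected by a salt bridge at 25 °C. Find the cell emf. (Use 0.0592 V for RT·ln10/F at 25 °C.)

0.029 V

Both half-cells are Zn²⁺/Zn, so E°_cell = 0. The concentrated side is the cathode; the cell reaction moves Zn²⁺ from high to low concentration with n = 2.
Q = [Zn²⁺]_dilute/[Zn²⁺]_conc = 0.08/0.746 = 0.107.
E = 0 − (0.0592/2) log Q = −(0.0592/2)(-0.970) = 0.0287 V.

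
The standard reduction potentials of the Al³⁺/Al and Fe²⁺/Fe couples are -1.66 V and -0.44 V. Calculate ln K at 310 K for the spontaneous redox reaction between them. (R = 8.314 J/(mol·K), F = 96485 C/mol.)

ln K = 274.0

E°_cell = -0.44 − (-1.66) = 1.22 V, with n = 6 electrons transferred.
At equilibrium E = 0, so the Nernst equation gives ln K = nFE°/RT = (6)(96485)(1.22)/((8.314)(310)) = 274.03.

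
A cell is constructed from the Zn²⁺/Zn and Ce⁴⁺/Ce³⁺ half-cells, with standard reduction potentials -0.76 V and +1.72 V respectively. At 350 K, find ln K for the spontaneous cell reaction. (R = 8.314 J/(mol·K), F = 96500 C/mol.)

ln K = 164.5

E°_cell = +1.72 − (-0.76) = 2.48 V, with n = 2 electrons transferred.
At equilibrium E = 0, so the Nernst equation gives ln K = nFE°/RT = (2)(96500)(2.48)/((8.314)(350)) = 164.49.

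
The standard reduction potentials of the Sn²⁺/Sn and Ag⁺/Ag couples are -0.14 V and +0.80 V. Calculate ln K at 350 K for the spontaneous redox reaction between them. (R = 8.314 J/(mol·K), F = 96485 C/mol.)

E°_cell = +0.80 − (-0.14) = 0.94 V, with n = 2 electrons transferred.
At equilibrium E = 0, so the Nernst equation gives ln K = nFE°/RT = (2)(96485)(0.94)/((8.314)(350)) = 62.34.

ln K = 62.3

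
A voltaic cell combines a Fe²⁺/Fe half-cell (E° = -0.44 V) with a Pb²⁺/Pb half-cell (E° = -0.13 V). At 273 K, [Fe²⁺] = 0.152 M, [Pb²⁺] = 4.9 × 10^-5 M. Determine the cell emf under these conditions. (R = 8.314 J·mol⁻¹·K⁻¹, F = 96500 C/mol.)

0.215 V

The Pb²⁺/Pb couple has the higher reduction potential and acts as the cathode, so E°_cell = -0.13 − (-0.44) = 0.31 V.
Balancing electrons gives n = 2; the reaction quotient is Q = [Fe²⁺]/[Pb²⁺] = 3100.
E = E° − (RT/nF) ln Q = 0.31 − (8.314×273)/(2×96500) × (8.040) = 0.310 − 0.095 = 0.215 V.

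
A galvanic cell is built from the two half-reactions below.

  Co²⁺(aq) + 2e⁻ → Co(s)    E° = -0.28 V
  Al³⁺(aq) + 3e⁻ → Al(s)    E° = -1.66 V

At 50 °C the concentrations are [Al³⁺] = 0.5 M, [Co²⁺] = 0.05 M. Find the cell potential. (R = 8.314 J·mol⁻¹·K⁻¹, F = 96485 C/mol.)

1.34 V

The Co²⁺/Co couple has the higher reduction potential and acts as the cathode, so E°_cell = -0.28 − (-1.66) = 1.38 V.
Balancing electrons gives n = 6; the reaction quotient is Q = [Al³⁺]^2/[Co²⁺]^3 = 2000.
E = E° − (RT/nF) ln Q = 1.38 − (8.314×323)/(6×96485) × (7.601) = 1.380 − 0.035 = 1.345 V.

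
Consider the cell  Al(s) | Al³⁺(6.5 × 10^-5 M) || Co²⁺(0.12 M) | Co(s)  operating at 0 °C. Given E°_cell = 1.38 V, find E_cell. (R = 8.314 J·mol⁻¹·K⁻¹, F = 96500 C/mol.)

1.43 V

Balancing electrons gives n = 6; the reaction quotient is Q = [Al³⁺]^2/[Co²⁺]^3 = 2.45 × 10^-6.
E = E° − (RT/nF) ln Q = 1.38 − (8.314×273)/(6×96500) × (-12.921) = 1.380 + 0.051 = 1.431 V.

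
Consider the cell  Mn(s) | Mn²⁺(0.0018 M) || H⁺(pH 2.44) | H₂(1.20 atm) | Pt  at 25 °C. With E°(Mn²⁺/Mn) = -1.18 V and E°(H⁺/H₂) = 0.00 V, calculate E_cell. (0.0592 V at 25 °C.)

1.11 V

The hydrogen couple is the cathode, so E°_cell = 1.18 V; n = 2.
[H⁺] = 10^(−2.44) = 0.0036 M, and Q = [Mn²⁺]·P(H₂) / [H⁺]^2 = 164.
E = E° − (0.0592/2) log Q = 1.18 − (0.0592/2)(2.214) = 1.114 V.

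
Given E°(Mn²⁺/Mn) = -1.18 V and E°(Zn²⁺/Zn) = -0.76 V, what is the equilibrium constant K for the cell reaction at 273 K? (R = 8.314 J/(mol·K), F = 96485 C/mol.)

E°_cell = -0.76 − (-1.18) = 0.42 V, with n = 2 electrons transferred.
At equilibrium E = 0, so the Nernst equation gives ln K = nFE°/RT = (2)(96485)(0.42)/((8.314)(273)) = 35.71.
K = e^35.71 = 3.2 × 10^15.

3.2 × 10^15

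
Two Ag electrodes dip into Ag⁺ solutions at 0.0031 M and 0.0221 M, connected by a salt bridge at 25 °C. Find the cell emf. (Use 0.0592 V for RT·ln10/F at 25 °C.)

0.050 V

Both half-cells are Ag⁺/Ag, so E°_cell = 0. The concentrated side is the cathode; the cell reaction moves Ag⁺ from high to low concentration with n = 1.
Q = [Ag⁺]_dilute/[Ag⁺]_conc = 0.0031/0.0221 = 0.140.
E = 0 − (0.0592/1) log Q = −(0.0592/1)(-0.853) = 0.0505 V.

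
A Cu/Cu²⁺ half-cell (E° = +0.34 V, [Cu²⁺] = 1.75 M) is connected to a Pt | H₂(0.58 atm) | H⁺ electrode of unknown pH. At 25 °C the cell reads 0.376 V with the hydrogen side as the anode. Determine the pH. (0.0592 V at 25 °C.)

E°_cell = 0.34 V and n = 2.
log Q = n(E° − E)/0.0592 = 2×(0.34 − 0.376)/0.0592 = -1.216.
With Q = [H⁺]^2 / ([Cu²⁺]·P(H₂)), solving for [H⁺] gives log[H⁺] = -0.605, so pH = 0.60.

pH = 0.60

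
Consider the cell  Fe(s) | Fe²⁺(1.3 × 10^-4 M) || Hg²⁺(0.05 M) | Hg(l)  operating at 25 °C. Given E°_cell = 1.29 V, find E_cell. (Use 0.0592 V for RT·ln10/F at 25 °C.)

1.37 V

Balancing electrons gives n = 2; the reaction quotient is Q = [Fe²⁺]/[Hg²⁺] = 0.00260.
At 25 °C, E = E° − (0.0592/n) log Q = 1.29 − (0.0592/2)(-2.585) = 1.290 + 0.077 = 1.367 V.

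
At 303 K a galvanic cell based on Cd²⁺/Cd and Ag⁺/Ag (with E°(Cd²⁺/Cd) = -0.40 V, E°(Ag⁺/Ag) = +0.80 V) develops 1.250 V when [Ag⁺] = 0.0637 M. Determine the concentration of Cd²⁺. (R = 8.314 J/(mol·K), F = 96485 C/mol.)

From the Nernst equation, ln Q = nF(E° − E)/RT = 2×96485×(1.20 − 1.250)/(8.314×303) = -3.830, so Q = 0.0217.
With Q = [Cd²⁺]/[Ag⁺]^2 and the known concentrations, [Cd²⁺] in the numerator gives [Cd²⁺] = 8.8 × 10^-5 M.

8.8 × 10^-5 M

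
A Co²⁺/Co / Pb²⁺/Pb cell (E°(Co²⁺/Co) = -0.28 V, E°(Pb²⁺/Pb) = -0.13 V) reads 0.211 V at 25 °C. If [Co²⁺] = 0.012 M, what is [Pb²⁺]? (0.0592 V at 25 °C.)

From the Nernst equation, log Q = n(E° − E)/0.0592 = 2(0.15 − 0.211)/0.0592 = -2.061, so Q = 0.00869.
With Q = [Co²⁺]/[Pb²⁺] and the known concentrations, [Pb²⁺] in the denominator gives [Pb²⁺] = 1.4 M.

1.4 M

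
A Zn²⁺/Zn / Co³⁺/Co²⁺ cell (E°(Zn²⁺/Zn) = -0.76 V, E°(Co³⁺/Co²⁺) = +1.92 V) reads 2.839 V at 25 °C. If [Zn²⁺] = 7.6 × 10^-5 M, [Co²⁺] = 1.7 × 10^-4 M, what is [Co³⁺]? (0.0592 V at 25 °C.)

7.2 × 10^-4 M

From the Nernst equation, log Q = n(E° − E)/0.0592 = 2(2.68 − 2.839)/0.0592 = -5.372, so Q = 4.25 × 10^-6.
With Q = [Zn²⁺]·[Co²⁺]^2/[Co³⁺]^2 and the known concentrations, [Co³⁺]^2 in the denominator gives [Co³⁺] = 7.2 × 10^-4 M.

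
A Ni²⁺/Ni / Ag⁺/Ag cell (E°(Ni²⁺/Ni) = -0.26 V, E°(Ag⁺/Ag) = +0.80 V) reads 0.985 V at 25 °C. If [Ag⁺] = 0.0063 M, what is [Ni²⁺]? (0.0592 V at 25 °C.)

From the Nernst equation, log Q = n(E° − E)/0.0592 = 2(1.06 − 0.985)/0.0592 = 2.534, so Q = 342.
With Q = [Ni²⁺]/[Ag⁺]^2 and the known concentrations, [Ni²⁺] in the numerator gives [Ni²⁺] = 0.014 M.

0.014 M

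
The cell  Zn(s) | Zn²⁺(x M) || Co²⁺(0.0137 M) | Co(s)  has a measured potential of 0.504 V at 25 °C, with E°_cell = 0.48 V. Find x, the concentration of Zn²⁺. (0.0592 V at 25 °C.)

From the Nernst equation, log Q = n(E° − E)/0.0592 = 2(0.48 − 0.504)/0.0592 = -0.811, so Q = 0.155.
With Q = [Zn²⁺]/[Co²⁺] and the known concentrations, [Zn²⁺] in the numerator gives [Zn²⁺] = 0.0021 M.

0.0021 M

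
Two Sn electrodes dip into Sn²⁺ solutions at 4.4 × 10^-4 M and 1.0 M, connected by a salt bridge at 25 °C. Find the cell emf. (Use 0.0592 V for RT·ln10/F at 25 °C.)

0.099 V

Both half-cells are Sn²⁺/Sn, so E°_cell = 0. The concentrated side is the cathode; the cell reaction moves Sn²⁺ from high to low concentration with n = 2.
Q = [Sn²⁺]_dilute/[Sn²⁺]_conc = 4.4 × 10^-4/1.0 = 4.4 × 10^-4.
E = 0 − (0.0592/2) log Q = −(0.0592/2)(-3.357) = 0.0994 V.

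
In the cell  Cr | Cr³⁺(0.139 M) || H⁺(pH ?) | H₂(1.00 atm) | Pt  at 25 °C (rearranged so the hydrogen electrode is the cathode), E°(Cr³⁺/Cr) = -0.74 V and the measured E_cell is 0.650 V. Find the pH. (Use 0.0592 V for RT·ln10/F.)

E°_cell = 0.74 V and n = 6.
log Q = n(E° − E)/0.0592 = 6×(0.74 − 0.650)/0.0592 = 9.122.
With Q = [Cr³⁺]^2·P(H₂)^3 / [H⁺]^6, solving for [H⁺] gives log[H⁺] = -1.806, so pH = 1.81.

pH = 1.81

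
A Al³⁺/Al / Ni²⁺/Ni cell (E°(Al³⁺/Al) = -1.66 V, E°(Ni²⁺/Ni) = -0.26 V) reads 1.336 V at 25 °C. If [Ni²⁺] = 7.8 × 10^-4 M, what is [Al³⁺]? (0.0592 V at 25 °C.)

0.038 M

From the Nernst equation, log Q = n(E° − E)/0.0592 = 6(1.40 − 1.336)/0.0592 = 6.486, so Q = 3.07 × 10^6.
With Q = [Al³⁺]^2/[Ni²⁺]^3 and the known concentrations, [Al³⁺]^2 in the numerator gives [Al³⁺] = 0.038 M.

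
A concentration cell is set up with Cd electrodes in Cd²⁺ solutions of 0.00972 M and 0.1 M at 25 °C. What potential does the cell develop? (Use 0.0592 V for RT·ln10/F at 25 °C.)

0.030 V

Both half-cells are Cd²⁺/Cd, so E°_cell = 0. The concentrated side is the cathode; the cell reaction moves Cd²⁺ from high to low concentration with n = 2.
Q = [Cd²⁺]_dilute/[Cd²⁺]_conc = 0.00972/0.1 = 0.0972.
E = 0 − (0.0592/2) log Q = −(0.0592/2)(-1.012) = 0.0300 V.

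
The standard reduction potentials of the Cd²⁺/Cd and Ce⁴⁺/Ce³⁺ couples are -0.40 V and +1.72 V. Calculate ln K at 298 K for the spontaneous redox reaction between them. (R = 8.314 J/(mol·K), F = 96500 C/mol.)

E°_cell = +1.72 − (-0.40) = 2.12 V, with n = 2 electrons transferred.
At equilibrium E = 0, so the Nernst equation gives ln K = nFE°/RT = (2)(96500)(2.12)/((8.314)(298)) = 165.15.

ln K = 165.1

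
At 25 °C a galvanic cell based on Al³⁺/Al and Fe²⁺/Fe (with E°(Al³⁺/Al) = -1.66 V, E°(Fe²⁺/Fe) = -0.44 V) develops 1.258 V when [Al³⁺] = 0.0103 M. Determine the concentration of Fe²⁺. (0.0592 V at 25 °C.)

From the Nernst equation, log Q = n(E° − E)/0.0592 = 6(1.22 − 1.258)/0.0592 = -3.851, so Q = 1.41 × 10^-4.
With Q = [Al³⁺]^2/[Fe²⁺]^3 and the known concentrations, [Fe²⁺]^3 in the denominator gives [Fe²⁺] = 0.91 M.

0.91 M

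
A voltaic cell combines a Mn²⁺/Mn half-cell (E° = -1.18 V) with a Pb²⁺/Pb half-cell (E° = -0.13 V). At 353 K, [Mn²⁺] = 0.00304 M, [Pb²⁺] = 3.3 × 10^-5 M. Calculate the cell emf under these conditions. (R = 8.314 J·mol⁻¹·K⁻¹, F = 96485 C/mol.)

The Pb²⁺/Pb couple has the higher reduction potential and acts as the cathode, so E°_cell = -0.13 − (-1.18) = 1.05 V.
Balancing electrons gives n = 2; the reaction quotient is Q = [Mn²⁺]/[Pb²⁺] = 92.1.
E = E° − (RT/nF) ln Q = 1.05 − (8.314×353)/(2×96485) × (4.523) = 1.050 − 0.069 = 0.981 V.

0.981 V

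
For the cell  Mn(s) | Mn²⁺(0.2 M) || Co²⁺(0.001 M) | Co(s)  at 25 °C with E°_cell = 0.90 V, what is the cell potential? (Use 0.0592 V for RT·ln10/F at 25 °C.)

0.832 V

Balancing electrons gives n = 2; the reaction quotient is Q = [Mn²⁺]/[Co²⁺] = 200.
At 25 °C, E = E° − (0.0592/n) log Q = 0.90 − (0.0592/2)(2.301) = 0.900 − 0.068 = 0.832 V.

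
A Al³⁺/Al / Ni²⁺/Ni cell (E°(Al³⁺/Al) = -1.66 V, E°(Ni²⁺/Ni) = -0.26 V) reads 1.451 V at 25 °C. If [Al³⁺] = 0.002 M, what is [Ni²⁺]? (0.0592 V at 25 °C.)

From the Nernst equation, log Q = n(E° − E)/0.0592 = 6(1.40 − 1.451)/0.0592 = -5.169, so Q = 6.78 × 10^-6.
With Q = [Al³⁺]^2/[Ni²⁺]^3 and the known concentrations, [Ni²⁺]^3 in the denominator gives [Ni²⁺] = 0.84 M.

0.84 M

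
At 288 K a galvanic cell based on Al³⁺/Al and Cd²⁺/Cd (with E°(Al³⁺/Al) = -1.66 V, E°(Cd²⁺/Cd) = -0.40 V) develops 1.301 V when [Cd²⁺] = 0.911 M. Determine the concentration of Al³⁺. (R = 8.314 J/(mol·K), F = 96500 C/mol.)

0.0061 M

From the Nernst equation, ln Q = nF(E° − E)/RT = 6×96500×(1.26 − 1.301)/(8.314×288) = -9.914, so Q = 4.95 × 10^-5.
With Q = [Al³⁺]^2/[Cd²⁺]^3 and the known concentrations, [Al³⁺]^2 in the numerator gives [Al³⁺] = 0.0061 M.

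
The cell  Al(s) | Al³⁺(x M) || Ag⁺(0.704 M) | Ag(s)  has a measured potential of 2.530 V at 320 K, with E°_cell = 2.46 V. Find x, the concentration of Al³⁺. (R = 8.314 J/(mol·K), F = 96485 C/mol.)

From the Nernst equation, ln Q = nF(E° − E)/RT = 3×96485×(2.46 − 2.530)/(8.314×320) = -7.616, so Q = 4.93 × 10^-4.
With Q = [Al³⁺]/[Ag⁺]^3 and the known concentrations, [Al³⁺] in the numerator gives [Al³⁺] = 1.7 × 10^-4 M.

1.7 × 10^-4 M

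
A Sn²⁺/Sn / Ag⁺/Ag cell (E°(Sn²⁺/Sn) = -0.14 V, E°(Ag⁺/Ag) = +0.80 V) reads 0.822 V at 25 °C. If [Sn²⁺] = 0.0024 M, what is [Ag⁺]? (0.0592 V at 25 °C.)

5 × 10^-4 M

From the Nernst equation, log Q = n(E° − E)/0.0592 = 2(0.94 − 0.822)/0.0592 = 3.986, so Q = 9690.
With Q = [Sn²⁺]/[Ag⁺]^2 and the known concentrations, [Ag⁺]^2 in the denominator gives [Ag⁺] = 5 × 10^-4 M.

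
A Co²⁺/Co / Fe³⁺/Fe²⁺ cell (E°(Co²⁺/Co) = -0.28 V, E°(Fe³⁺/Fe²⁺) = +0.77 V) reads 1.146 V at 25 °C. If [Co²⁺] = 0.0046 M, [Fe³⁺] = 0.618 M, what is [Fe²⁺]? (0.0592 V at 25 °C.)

0.22 M

From the Nernst equation, log Q = n(E° − E)/0.0592 = 2(1.05 − 1.146)/0.0592 = -3.243, so Q = 5.71 × 10^-4.
With Q = [Co²⁺]·[Fe²⁺]^2/[Fe³⁺]^2 and the known concentrations, [Fe²⁺]^2 in the numerator gives [Fe²⁺] = 0.22 M.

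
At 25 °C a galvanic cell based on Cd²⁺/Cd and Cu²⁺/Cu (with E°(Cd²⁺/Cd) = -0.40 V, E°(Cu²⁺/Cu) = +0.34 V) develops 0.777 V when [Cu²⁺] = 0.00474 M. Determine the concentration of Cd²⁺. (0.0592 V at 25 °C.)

From the Nernst equation, log Q = n(E° − E)/0.0592 = 2(0.74 − 0.777)/0.0592 = -1.250, so Q = 0.0562.
With Q = [Cd²⁺]/[Cu²⁺] and the known concentrations, [Cd²⁺] in the numerator gives [Cd²⁺] = 2.7 × 10^-4 M.

2.7 × 10^-4 M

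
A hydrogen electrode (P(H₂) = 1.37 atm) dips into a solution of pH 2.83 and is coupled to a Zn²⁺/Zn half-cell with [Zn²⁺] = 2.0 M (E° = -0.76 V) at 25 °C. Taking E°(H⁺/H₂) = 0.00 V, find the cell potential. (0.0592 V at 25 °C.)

The hydrogen couple is the cathode, so E°_cell = 0.76 V; n = 2.
[H⁺] = 10^(−2.83) = 0.0015 M, and Q = [Zn²⁺]·P(H₂) / [H⁺]^2 = 1.25 × 10^6.
E = E° − (0.0592/2) log Q = 0.76 − (0.0592/2)(6.098) = 0.579 V.

0.58 V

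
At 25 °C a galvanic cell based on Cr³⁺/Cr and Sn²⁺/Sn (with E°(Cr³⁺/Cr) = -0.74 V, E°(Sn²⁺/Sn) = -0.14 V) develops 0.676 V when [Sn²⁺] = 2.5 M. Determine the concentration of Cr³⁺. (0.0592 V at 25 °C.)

5.6 × 10^-4 M

From the Nernst equation, log Q = n(E° − E)/0.0592 = 6(0.60 − 0.676)/0.0592 = -7.703, so Q = 1.98 × 10^-8.
With Q = [Cr³⁺]^2/[Sn²⁺]^3 and the known concentrations, [Cr³⁺]^2 in the numerator gives [Cr³⁺] = 5.6 × 10^-4 M.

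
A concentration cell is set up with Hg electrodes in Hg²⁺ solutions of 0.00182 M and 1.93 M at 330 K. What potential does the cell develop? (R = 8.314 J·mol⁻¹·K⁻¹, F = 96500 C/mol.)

Both half-cells are Hg²⁺/Hg, so E°_cell = 0. The concentrated side is the cathode; the cell reaction moves Hg²⁺ from high to low concentration with n = 2.
Q = [Hg²⁺]_dilute/[Hg²⁺]_conc = 0.00182/1.93 = 9.43 × 10^-4.
E = 0 − (RT/nF) ln Q = −((8.314×330)/(2×96500))(-6.966) = 0.0990 V.

0.099 V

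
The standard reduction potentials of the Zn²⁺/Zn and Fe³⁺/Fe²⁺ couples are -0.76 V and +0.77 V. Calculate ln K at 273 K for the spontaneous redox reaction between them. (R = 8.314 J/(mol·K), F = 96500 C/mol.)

ln K = 130.1

E°_cell = +0.77 − (-0.76) = 1.53 V, with n = 2 electrons transferred.
At equilibrium E = 0, so the Nernst equation gives ln K = nFE°/RT = (2)(96500)(1.53)/((8.314)(273)) = 130.10.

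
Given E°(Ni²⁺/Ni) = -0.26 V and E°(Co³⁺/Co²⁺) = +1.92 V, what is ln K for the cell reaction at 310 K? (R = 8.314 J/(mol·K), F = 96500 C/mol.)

E°_cell = +1.92 − (-0.26) = 2.18 V, with n = 2 electrons transferred.
At equilibrium E = 0, so the Nernst equation gives ln K = nFE°/RT = (2)(96500)(2.18)/((8.314)(310)) = 163.25.

ln K = 163.2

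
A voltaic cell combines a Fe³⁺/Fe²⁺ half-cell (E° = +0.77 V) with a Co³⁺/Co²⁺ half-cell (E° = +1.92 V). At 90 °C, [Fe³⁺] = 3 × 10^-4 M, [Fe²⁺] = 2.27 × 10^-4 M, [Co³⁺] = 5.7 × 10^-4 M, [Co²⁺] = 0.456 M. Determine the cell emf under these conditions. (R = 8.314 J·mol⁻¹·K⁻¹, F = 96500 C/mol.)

The Co³⁺/Co²⁺ couple has the higher reduction potential and acts as the cathode, so E°_cell = +1.92 − (+0.77) = 1.15 V.
Balancing electrons gives n = 1; the reaction quotient is Q = [Fe³⁺]·[Co²⁺]/([Fe²⁺]·[Co³⁺]) = 1060.
E = E° − (RT/nF) ln Q = 1.15 − (8.314×363)/(1×96500) × (6.963) = 1.150 − 0.218 = 0.932 V.

0.932 V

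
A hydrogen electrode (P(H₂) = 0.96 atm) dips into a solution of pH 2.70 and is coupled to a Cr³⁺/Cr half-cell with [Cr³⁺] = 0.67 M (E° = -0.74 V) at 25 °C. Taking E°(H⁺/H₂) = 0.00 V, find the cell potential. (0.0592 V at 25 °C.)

The hydrogen couple is the cathode, so E°_cell = 0.74 V; n = 6.
[H⁺] = 10^(−2.70) = 0.0020 M, and Q = [Cr³⁺]^2·P(H₂)^3 / [H⁺]^6 = 6.29 × 10^15.
E = E° − (0.0592/6) log Q = 0.74 − (0.0592/6)(15.799) = 0.584 V.

0.58 V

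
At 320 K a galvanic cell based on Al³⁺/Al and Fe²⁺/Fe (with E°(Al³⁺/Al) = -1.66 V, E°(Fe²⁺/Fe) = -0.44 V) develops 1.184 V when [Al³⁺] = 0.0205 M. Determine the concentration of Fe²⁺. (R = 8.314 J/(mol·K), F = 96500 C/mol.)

From the Nernst equation, ln Q = nF(E° − E)/RT = 6×96500×(1.22 − 1.184)/(8.314×320) = 7.835, so Q = 2530.
With Q = [Al³⁺]^2/[Fe²⁺]^3 and the known concentrations, [Fe²⁺]^3 in the denominator gives [Fe²⁺] = 0.0055 M.

0.0055 M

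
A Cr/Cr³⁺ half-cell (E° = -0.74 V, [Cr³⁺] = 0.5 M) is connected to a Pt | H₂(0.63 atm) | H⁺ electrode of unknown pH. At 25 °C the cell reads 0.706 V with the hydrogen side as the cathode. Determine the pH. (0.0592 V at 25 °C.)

E°_cell = 0.74 V and n = 6.
log Q = n(E° − E)/0.0592 = 6×(0.74 − 0.706)/0.0592 = 3.446.
With Q = [Cr³⁺]^2·P(H₂)^3 / [H⁺]^6, solving for [H⁺] gives log[H⁺] = -0.775, so pH = 0.77.

pH = 0.77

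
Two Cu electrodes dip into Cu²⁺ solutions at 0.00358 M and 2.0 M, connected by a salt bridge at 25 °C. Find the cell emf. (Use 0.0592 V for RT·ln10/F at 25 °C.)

0.081 V

Both half-cells are Cu²⁺/Cu, so E°_cell = 0. The concentrated side is the cathode; the cell reaction moves Cu²⁺ from high to low concentration with n = 2.
Q = [Cu²⁺]_dilute/[Cu²⁺]_conc = 0.00358/2.0 = 0.00179.
E = 0 − (0.0592/2) log Q = −(0.0592/2)(-2.747) = 0.0813 V.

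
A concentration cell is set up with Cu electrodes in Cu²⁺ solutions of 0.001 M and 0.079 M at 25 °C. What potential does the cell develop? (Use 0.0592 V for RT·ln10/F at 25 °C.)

Both half-cells are Cu²⁺/Cu, so E°_cell = 0. The concentrated side is the cathode; the cell reaction moves Cu²⁺ from high to low concentration with n = 2.
Q = [Cu²⁺]_dilute/[Cu²⁺]_conc = 0.001/0.079 = 0.0127.
E = 0 − (0.0592/2) log Q = −(0.0592/2)(-1.898) = 0.0562 V.

0.056 V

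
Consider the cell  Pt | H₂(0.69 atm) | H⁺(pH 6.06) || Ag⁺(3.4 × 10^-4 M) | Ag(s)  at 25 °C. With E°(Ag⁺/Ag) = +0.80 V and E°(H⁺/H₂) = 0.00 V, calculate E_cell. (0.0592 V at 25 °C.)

0.95 V

The Ag⁺/Ag couple is the cathode, so E°_cell = 0.80 V; n = 2.
[H⁺] = 10^(−6.06) = 8.7 × 10^-7 M, and Q = [H⁺]^2 / ([Ag⁺]^2·P(H₂)) = 9.51 × 10^-6.
E = E° − (0.0592/2) log Q = 0.80 − (0.0592/2)(-5.022) = 0.949 V.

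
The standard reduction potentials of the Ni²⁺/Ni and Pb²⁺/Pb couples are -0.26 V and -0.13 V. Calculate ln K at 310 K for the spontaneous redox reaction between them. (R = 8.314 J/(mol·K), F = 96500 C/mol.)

E°_cell = -0.13 − (-0.26) = 0.13 V, with n = 2 electrons transferred.
At equilibrium E = 0, so the Nernst equation gives ln K = nFE°/RT = (2)(96500)(0.13)/((8.314)(310)) = 9.73.

ln K = 9.7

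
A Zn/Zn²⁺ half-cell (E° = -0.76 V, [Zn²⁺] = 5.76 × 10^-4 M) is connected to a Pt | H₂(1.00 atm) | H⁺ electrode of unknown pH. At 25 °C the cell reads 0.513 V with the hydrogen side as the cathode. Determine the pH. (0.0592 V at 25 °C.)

pH = 5.79

E°_cell = 0.76 V and n = 2.
log Q = n(E° − E)/0.0592 = 2×(0.76 − 0.513)/0.0592 = 8.345.
With Q = [Zn²⁺]·P(H₂) / [H⁺]^2, solving for [H⁺] gives log[H⁺] = -5.792, so pH = 5.79.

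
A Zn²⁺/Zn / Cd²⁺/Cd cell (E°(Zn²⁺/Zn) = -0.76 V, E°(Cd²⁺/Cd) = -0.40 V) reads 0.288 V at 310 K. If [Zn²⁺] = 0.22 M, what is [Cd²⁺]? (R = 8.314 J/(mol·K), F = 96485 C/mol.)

0.001 M

From the Nernst equation, ln Q = nF(E° − E)/RT = 2×96485×(0.36 − 0.288)/(8.314×310) = 5.391, so Q = 219.
With Q = [Zn²⁺]/[Cd²⁺] and the known concentrations, [Cd²⁺] in the denominator gives [Cd²⁺] = 0.001 M.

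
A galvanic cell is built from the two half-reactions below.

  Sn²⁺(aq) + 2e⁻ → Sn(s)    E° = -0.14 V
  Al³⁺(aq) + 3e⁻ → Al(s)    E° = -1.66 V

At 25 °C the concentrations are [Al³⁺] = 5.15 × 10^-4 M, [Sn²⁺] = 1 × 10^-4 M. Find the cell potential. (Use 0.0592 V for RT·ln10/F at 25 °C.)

The Sn²⁺/Sn couple has the higher reduction potential and acts as the cathode, so E°_cell = -0.14 − (-1.66) = 1.52 V.
Balancing electrons gives n = 6; the reaction quotient is Q = [Al³⁺]^2/[Sn²⁺]^3 = 2.65 × 10^5.
At 25 °C, E = E° − (0.0592/n) log Q = 1.52 − (0.0592/6)(5.424) = 1.520 − 0.054 = 1.466 V.

1.47 V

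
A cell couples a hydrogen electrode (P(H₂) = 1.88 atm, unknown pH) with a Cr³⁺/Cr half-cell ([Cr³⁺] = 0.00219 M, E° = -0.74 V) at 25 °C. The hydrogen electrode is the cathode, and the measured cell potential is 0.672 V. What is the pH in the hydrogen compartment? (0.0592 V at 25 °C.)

pH = 1.90

E°_cell = 0.74 V and n = 6.
log Q = n(E° − E)/0.0592 = 6×(0.74 − 0.672)/0.0592 = 6.892.
With Q = [Cr³⁺]^2·P(H₂)^3 / [H⁺]^6, solving for [H⁺] gives log[H⁺] = -1.898, so pH = 1.90.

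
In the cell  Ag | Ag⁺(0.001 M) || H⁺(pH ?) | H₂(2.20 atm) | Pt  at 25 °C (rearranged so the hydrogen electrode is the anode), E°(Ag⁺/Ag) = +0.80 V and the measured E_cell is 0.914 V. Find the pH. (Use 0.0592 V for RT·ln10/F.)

E°_cell = 0.80 V and n = 2.
log Q = n(E° − E)/0.0592 = 2×(0.80 − 0.914)/0.0592 = -3.851.
With Q = [H⁺]^2 / ([Ag⁺]^2·P(H₂)), solving for [H⁺] gives log[H⁺] = -4.754, so pH = 4.75.

pH = 4.75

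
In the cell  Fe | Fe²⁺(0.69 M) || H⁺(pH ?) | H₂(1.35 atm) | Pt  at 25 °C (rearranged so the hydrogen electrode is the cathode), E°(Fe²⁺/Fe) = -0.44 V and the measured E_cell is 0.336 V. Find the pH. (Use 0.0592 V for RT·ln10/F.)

E°_cell = 0.44 V and n = 2.
log Q = n(E° − E)/0.0592 = 2×(0.44 − 0.336)/0.0592 = 3.514.
With Q = [Fe²⁺]·P(H₂) / [H⁺]^2, solving for [H⁺] gives log[H⁺] = -1.772, so pH = 1.77.

pH = 1.77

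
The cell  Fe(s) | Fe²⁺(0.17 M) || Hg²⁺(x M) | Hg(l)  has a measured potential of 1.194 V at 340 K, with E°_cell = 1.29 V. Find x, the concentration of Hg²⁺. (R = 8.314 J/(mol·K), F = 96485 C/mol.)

2.4 × 10^-4 M

From the Nernst equation, ln Q = nF(E° − E)/RT = 2×96485×(1.29 − 1.194)/(8.314×340) = 6.553, so Q = 702.
With Q = [Fe²⁺]/[Hg²⁺] and the known concentrations, [Hg²⁺] in the denominator gives [Hg²⁺] = 2.4 × 10^-4 M.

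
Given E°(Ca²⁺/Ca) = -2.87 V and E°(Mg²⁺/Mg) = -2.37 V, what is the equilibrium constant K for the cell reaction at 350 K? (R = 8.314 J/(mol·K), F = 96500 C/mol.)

2.5 × 10^14

E°_cell = -2.37 − (-2.87) = 0.50 V, with n = 2 electrons transferred.
At equilibrium E = 0, so the Nernst equation gives ln K = nFE°/RT = (2)(96500)(0.50)/((8.314)(350)) = 33.16.
K = e^33.16 = 2.5 × 10^14.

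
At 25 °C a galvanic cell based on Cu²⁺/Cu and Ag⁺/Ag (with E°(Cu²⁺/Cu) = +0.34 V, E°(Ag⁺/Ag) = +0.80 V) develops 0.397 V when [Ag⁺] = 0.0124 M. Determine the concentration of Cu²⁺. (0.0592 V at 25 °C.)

From the Nernst equation, log Q = n(E° − E)/0.0592 = 2(0.46 − 0.397)/0.0592 = 2.128, so Q = 134.
With Q = [Cu²⁺]/[Ag⁺]^2 and the known concentrations, [Cu²⁺] in the numerator gives [Cu²⁺] = 0.021 M.

0.021 M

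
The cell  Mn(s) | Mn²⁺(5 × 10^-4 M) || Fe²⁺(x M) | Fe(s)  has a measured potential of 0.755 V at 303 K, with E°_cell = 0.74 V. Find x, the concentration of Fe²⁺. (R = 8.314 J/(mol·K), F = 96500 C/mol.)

0.0016 M

From the Nernst equation, ln Q = nF(E° − E)/RT = 2×96500×(0.74 − 0.755)/(8.314×303) = -1.149, so Q = 0.317.
With Q = [Mn²⁺]/[Fe²⁺] and the known concentrations, [Fe²⁺] in the denominator gives [Fe²⁺] = 0.0016 M.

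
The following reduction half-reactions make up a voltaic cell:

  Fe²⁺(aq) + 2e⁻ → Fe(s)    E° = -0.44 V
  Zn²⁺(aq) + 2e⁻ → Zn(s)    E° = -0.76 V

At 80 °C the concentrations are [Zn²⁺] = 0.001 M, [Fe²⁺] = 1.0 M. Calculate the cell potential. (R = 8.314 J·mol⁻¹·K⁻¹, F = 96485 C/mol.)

The Fe²⁺/Fe couple has the higher reduction potential and acts as the cathode, so E°_cell = -0.44 − (-0.76) = 0.32 V.
Balancing electrons gives n = 2; the reaction quotient is Q = [Zn²⁺]/[Fe²⁺] = 0.00100.
E = E° − (RT/nF) ln Q = 0.32 − (8.314×353)/(2×96485) × (-6.908) = 0.320 + 0.105 = 0.425 V.

0.425 V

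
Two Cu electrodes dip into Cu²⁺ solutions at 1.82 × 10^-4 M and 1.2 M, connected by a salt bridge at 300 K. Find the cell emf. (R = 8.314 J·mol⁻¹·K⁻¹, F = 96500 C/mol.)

0.11 V

Both half-cells are Cu²⁺/Cu, so E°_cell = 0. The concentrated side is the cathode; the cell reaction moves Cu²⁺ from high to low concentration with n = 2.
Q = [Cu²⁺]_dilute/[Cu²⁺]_conc = 1.82 × 10^-4/1.2 = 1.52 × 10^-4.
E = 0 − (RT/nF) ln Q = −((8.314×300)/(2×96500))(-8.794) = 0.1136 V.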